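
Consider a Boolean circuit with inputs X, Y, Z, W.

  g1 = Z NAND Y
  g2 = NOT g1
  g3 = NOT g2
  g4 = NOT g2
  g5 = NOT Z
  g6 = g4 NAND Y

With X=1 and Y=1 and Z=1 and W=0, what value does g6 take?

1

g1 = 1 NAND 1 = 0
g2 = NOT 0 = 1
g4 = NOT 1 = 0
g6 = 0 NAND 1 = 1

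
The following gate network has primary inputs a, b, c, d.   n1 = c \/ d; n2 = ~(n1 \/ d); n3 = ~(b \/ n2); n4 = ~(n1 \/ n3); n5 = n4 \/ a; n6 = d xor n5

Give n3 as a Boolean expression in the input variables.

n1 = c \/ d
n2 = ~(n1 \/ d) = ~((c \/ d) \/ d)
n3 = ~(b \/ n2) = ~(b \/ (~((c \/ d) \/ d)))

~(b \/ (~((c \/ d) \/ d)))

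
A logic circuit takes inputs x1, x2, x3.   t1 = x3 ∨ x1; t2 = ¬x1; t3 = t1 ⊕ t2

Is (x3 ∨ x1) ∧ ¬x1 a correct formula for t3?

t1 = x3 ∨ x1
t2 = ¬x1
t3 = t1 ⊕ t2 = (x3 ∨ x1) ⊕ ¬x1
At x1=0, x2=0, x3=0: circuit gives 1, formula gives 0.

No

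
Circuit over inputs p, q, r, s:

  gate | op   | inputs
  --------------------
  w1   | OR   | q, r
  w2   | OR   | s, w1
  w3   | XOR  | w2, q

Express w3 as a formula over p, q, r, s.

w1 = q OR r
w2 = s OR w1 = s OR (q OR r)
w3 = w2 XOR q = (s OR (q OR r)) XOR q

(s OR (q OR r)) XOR q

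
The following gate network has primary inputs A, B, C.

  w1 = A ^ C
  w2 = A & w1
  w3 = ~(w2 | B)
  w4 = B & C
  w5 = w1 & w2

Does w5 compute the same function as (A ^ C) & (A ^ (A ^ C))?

No

w1 = A ^ C
w2 = A & w1 = A & (A ^ C)
w5 = w1 & w2 = (A ^ C) & (A & (A ^ C))
At A=0, B=0, C=1: circuit gives 0, formula gives 1.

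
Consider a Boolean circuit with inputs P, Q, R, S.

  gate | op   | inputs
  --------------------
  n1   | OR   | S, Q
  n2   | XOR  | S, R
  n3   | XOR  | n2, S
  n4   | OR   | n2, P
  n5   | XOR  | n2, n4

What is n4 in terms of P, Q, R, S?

(S XOR R) OR P

n2 = S XOR R
n4 = n2 OR P = (S XOR R) OR P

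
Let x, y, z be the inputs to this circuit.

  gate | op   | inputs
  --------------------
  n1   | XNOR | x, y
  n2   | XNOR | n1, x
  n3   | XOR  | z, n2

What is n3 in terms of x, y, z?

z XOR ((x XNOR y) XNOR x)

n1 = x XNOR y
n2 = n1 XNOR x = (x XNOR y) XNOR x
n3 = z XOR n2 = z XOR ((x XNOR y) XNOR x)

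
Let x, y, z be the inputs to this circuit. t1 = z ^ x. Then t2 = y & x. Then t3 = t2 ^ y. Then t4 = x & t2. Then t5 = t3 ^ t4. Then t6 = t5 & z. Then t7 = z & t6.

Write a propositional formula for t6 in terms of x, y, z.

t2 = y & x
t3 = t2 ^ y = (y & x) ^ y
t4 = x & t2 = x & (y & x)
t5 = t3 ^ t4 = ((y & x) ^ y) ^ (x & (y & x))
t6 = t5 & z = (((y & x) ^ y) ^ (x & (y & x))) & z

(((y & x) ^ y) ^ (x & (y & x))) & z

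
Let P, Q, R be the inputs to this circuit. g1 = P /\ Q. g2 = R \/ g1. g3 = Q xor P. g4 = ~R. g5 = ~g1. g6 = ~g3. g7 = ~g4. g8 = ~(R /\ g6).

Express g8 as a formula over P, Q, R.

~(R /\ ~(Q xor P))

g3 = Q xor P
g6 = ~g3 = ~(Q xor P)
g8 = ~(R /\ g6) = ~(R /\ ~(Q xor P))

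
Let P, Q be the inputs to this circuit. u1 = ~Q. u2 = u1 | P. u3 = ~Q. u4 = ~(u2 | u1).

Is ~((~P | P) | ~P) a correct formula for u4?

No

u1 = ~Q
u2 = u1 | P = ~Q | P
u4 = ~(u2 | u1) = ~((~Q | P) | ~Q)
At P=0, Q=1: circuit gives 1, formula gives 0.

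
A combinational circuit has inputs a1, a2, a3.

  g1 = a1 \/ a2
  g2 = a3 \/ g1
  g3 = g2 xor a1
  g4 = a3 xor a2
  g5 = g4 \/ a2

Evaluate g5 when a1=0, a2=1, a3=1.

1

g4 = 1 xor 1 = 0
g5 = 0 \/ 1 = 1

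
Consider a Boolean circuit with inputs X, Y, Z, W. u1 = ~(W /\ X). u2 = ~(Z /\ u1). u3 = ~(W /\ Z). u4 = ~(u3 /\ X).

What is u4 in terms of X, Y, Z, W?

u3 = ~(W /\ Z)
u4 = ~(u3 /\ X) = ~((~(W /\ Z)) /\ X)

~((~(W /\ Z)) /\ X)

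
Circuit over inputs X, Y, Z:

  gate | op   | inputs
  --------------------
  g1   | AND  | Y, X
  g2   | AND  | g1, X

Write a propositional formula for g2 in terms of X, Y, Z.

(Y AND X) AND X

g1 = Y AND X
g2 = g1 AND X = (Y AND X) AND X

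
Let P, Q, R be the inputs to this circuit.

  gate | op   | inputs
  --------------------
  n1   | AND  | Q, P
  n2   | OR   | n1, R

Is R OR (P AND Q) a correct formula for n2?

Yes

n1 = Q AND P
n2 = n1 OR R = (Q AND P) OR R
At P=0, Q=0, R=0: circuit gives 0, formula gives 0.
At P=0, Q=0, R=1: circuit gives 1, formula gives 1.
Agrees on all 8 inputs.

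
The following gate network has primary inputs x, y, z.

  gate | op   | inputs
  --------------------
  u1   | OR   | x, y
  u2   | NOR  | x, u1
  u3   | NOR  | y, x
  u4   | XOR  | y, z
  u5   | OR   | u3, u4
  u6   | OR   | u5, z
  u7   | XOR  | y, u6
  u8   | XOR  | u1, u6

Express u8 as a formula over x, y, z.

u1 = x OR y
u3 = y NOR x
u4 = y XOR z
u5 = u3 OR u4 = (y NOR x) OR (y XOR z)
u6 = u5 OR z = ((y NOR x) OR (y XOR z)) OR z
u8 = u1 XOR u6 = (x OR y) XOR (((y NOR x) OR (y XOR z)) OR z)

(x OR y) XOR (((y NOR x) OR (y XOR z)) OR z)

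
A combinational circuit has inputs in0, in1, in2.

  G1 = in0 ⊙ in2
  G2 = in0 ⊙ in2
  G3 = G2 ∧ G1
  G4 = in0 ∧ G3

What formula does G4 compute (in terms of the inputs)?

in0 ∧ ((in0 ⊙ in2) ∧ (in0 ⊙ in2))

G1 = in0 ⊙ in2
G2 = in0 ⊙ in2
G3 = G2 ∧ G1 = (in0 ⊙ in2) ∧ (in0 ⊙ in2)
G4 = in0 ∧ G3 = in0 ∧ ((in0 ⊙ in2) ∧ (in0 ⊙ in2))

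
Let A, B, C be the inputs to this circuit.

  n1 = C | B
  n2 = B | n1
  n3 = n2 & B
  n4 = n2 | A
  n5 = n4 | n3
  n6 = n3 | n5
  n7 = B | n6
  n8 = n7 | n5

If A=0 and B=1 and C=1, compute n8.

1

n1 = 1 | 1 = 1
n2 = 1 | 1 = 1
n3 = 1 & 1 = 1
n4 = 1 | 0 = 1
n5 = 1 | 1 = 1
n6 = 1 | 1 = 1
n7 = 1 | 1 = 1
n8 = 1 | 1 = 1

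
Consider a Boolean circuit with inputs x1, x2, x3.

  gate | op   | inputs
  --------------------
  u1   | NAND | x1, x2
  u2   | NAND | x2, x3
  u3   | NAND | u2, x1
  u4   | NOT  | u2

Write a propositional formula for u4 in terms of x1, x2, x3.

u2 = x2 NAND x3
u4 = NOT u2 = NOT (x2 NAND x3)

NOT (x2 NAND x3)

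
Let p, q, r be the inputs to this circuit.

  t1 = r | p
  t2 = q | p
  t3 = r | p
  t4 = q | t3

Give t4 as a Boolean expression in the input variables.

t3 = r | p
t4 = q | t3 = q | (r | p)

q | (r | p)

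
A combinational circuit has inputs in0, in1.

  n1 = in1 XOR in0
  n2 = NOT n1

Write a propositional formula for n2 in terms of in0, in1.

NOT (in1 XOR in0)

n1 = in1 XOR in0
n2 = NOT n1 = NOT (in1 XOR in0)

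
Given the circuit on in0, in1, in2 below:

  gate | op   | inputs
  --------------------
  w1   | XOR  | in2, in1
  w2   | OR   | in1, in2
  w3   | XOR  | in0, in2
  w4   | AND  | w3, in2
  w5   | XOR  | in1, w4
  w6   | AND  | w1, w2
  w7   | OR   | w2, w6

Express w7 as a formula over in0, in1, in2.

w1 = in2 XOR in1
w2 = in1 OR in2
w6 = w1 AND w2 = (in2 XOR in1) AND (in1 OR in2)
w7 = w2 OR w6 = (in1 OR in2) OR ((in2 XOR in1) AND (in1 OR in2))

(in1 OR in2) OR ((in2 XOR in1) AND (in1 OR in2))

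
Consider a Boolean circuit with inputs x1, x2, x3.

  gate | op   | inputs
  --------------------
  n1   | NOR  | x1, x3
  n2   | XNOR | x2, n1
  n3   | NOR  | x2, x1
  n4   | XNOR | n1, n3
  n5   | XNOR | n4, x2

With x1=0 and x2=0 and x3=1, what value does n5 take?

1

n1 = 0 NOR 1 = 0
n3 = 0 NOR 0 = 1
n4 = 0 XNOR 1 = 0
n5 = 0 XNOR 0 = 1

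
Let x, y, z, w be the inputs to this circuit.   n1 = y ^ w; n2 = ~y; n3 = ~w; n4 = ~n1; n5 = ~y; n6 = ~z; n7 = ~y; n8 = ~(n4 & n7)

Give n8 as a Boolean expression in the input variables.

n1 = y ^ w
n4 = ~n1 = ~(y ^ w)
n7 = ~y
n8 = ~(n4 & n7) = ~(~(y ^ w) & ~y)

~(~(y ^ w) & ~y)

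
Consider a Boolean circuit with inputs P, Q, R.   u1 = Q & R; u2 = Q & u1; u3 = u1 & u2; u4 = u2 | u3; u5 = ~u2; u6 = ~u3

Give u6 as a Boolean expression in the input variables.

~((Q & R) & (Q & (Q & R)))

u1 = Q & R
u2 = Q & u1 = Q & (Q & R)
u3 = u1 & u2 = (Q & R) & (Q & (Q & R))
u6 = ~u3 = ~((Q & R) & (Q & (Q & R)))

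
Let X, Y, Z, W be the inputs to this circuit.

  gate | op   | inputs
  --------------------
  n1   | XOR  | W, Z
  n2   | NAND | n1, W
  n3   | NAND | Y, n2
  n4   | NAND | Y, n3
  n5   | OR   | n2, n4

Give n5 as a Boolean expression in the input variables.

n1 = W XOR Z
n2 = n1 NAND W = (W XOR Z) NAND W
n3 = Y NAND n2 = Y NAND ((W XOR Z) NAND W)
n4 = Y NAND n3 = Y NAND (Y NAND ((W XOR Z) NAND W))
n5 = n2 OR n4 = ((W XOR Z) NAND W) OR (Y NAND (Y NAND ((W XOR Z) NAND W)))

((W XOR Z) NAND W) OR (Y NAND (Y NAND ((W XOR Z) NAND W)))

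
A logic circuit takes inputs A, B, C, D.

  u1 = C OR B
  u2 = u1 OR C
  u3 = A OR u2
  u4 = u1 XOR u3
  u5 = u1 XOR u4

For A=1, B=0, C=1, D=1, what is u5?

1

u1 = 1 OR 0 = 1
u2 = 1 OR 1 = 1
u3 = 1 OR 1 = 1
u4 = 1 XOR 1 = 0
u5 = 1 XOR 0 = 1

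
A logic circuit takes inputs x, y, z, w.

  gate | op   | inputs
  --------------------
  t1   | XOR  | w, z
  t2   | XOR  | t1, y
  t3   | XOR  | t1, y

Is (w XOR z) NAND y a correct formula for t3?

t1 = w XOR z
t3 = t1 XOR y = (w XOR z) XOR y
At x=0, y=0, z=0, w=0: circuit gives 0, formula gives 1.

No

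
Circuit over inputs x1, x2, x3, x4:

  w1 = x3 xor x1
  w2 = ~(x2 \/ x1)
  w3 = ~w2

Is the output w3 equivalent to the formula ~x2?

w2 = ~(x2 \/ x1)
w3 = ~w2 = ~(~(x2 \/ x1))
At x1=0, x2=0, x3=0, x4=0: circuit gives 0, formula gives 1.

No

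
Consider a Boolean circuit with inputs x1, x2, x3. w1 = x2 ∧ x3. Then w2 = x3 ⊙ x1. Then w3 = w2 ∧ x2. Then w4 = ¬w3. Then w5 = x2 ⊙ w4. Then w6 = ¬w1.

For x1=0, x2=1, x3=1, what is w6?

w1 = 1 ∧ 1 = 1
w6 = ¬1 = 0

0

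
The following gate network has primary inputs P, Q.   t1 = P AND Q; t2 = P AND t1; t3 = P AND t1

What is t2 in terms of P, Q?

t1 = P AND Q
t2 = P AND t1 = P AND (P AND Q)

P AND (P AND Q)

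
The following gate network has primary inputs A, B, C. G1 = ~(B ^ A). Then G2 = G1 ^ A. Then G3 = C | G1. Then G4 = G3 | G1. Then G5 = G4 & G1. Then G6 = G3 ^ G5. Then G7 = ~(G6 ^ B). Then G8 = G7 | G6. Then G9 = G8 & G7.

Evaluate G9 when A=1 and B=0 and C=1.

G1 = ~(0 ^ 1) = 0
G3 = 1 | 0 = 1
G4 = 1 | 0 = 1
G5 = 1 & 0 = 0
G6 = 1 ^ 0 = 1
G7 = ~(1 ^ 0) = 0
G8 = 0 | 1 = 1
G9 = 1 & 0 = 0

0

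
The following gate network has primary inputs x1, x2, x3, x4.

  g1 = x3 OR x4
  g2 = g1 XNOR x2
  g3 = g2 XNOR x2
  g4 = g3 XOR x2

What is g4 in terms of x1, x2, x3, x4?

(((x3 OR x4) XNOR x2) XNOR x2) XOR x2

g1 = x3 OR x4
g2 = g1 XNOR x2 = (x3 OR x4) XNOR x2
g3 = g2 XNOR x2 = ((x3 OR x4) XNOR x2) XNOR x2
g4 = g3 XOR x2 = (((x3 OR x4) XNOR x2) XNOR x2) XOR x2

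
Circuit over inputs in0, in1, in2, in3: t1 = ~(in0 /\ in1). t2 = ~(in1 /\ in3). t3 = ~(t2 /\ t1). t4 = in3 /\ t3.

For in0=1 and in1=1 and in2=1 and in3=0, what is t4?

0

t1 = ~(1 /\ 1) = 0
t2 = ~(1 /\ 0) = 1
t3 = ~(1 /\ 0) = 1
t4 = 0 /\ 1 = 0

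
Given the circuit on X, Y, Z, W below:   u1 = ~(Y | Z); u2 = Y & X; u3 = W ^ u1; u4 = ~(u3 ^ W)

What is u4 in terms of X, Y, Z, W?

~((W ^ (~(Y | Z))) ^ W)

u1 = ~(Y | Z)
u3 = W ^ u1 = W ^ (~(Y | Z))
u4 = ~(u3 ^ W) = ~((W ^ (~(Y | Z))) ^ W)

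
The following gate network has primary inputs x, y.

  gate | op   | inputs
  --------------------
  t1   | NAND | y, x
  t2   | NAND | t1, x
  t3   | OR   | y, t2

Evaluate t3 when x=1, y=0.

0

t1 = 0 NAND 1 = 1
t2 = 1 NAND 1 = 0
t3 = 0 OR 0 = 0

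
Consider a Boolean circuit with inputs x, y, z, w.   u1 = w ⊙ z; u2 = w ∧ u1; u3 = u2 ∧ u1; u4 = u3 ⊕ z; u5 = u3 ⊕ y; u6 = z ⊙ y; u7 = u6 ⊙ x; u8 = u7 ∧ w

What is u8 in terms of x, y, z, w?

u6 = z ⊙ y
u7 = u6 ⊙ x = (z ⊙ y) ⊙ x
u8 = u7 ∧ w = ((z ⊙ y) ⊙ x) ∧ w

((z ⊙ y) ⊙ x) ∧ w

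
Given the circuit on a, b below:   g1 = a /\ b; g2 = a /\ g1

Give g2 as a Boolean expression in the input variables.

a /\ (a /\ b)

g1 = a /\ b
g2 = a /\ g1 = a /\ (a /\ b)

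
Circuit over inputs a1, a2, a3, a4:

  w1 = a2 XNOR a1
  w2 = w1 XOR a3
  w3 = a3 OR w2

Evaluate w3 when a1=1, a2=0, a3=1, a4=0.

1

w1 = 0 XNOR 1 = 0
w2 = 0 XOR 1 = 1
w3 = 1 OR 1 = 1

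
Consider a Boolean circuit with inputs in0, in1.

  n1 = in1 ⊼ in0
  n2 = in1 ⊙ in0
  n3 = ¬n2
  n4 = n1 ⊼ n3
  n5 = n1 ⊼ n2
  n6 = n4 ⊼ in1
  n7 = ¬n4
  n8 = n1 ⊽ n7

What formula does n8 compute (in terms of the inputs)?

n1 = in1 ⊼ in0
n2 = in1 ⊙ in0
n3 = ¬n2 = ¬(in1 ⊙ in0)
n4 = n1 ⊼ n3 = (in1 ⊼ in0) ⊼ ¬(in1 ⊙ in0)
n7 = ¬n4 = ¬((in1 ⊼ in0) ⊼ ¬(in1 ⊙ in0))
n8 = n1 ⊽ n7 = (in1 ⊼ in0) ⊽ ¬((in1 ⊼ in0) ⊼ ¬(in1 ⊙ in0))

(in1 ⊼ in0) ⊽ ¬((in1 ⊼ in0) ⊼ ¬(in1 ⊙ in0))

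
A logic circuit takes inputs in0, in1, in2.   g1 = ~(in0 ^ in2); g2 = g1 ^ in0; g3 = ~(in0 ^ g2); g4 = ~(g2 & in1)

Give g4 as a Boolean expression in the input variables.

g1 = ~(in0 ^ in2)
g2 = g1 ^ in0 = (~(in0 ^ in2)) ^ in0
g4 = ~(g2 & in1) = ~(((~(in0 ^ in2)) ^ in0) & in1)

~(((~(in0 ^ in2)) ^ in0) & in1)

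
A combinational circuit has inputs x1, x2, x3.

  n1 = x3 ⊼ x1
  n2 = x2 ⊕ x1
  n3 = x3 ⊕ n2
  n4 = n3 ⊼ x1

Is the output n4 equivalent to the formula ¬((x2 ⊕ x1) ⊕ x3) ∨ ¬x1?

Yes

n2 = x2 ⊕ x1
n3 = x3 ⊕ n2 = x3 ⊕ (x2 ⊕ x1)
n4 = n3 ⊼ x1 = (x3 ⊕ (x2 ⊕ x1)) ⊼ x1
At x1=1, x2=0, x3=0: circuit gives 0, formula gives 0.
At x1=0, x2=0, x3=0: circuit gives 1, formula gives 1.
Agrees on all 8 inputs.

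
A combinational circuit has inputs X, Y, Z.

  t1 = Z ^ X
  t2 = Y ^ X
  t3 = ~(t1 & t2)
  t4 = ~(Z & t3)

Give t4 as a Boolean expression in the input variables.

t1 = Z ^ X
t2 = Y ^ X
t3 = ~(t1 & t2) = ~((Z ^ X) & (Y ^ X))
t4 = ~(Z & t3) = ~(Z & (~((Z ^ X) & (Y ^ X))))

~(Z & (~((Z ^ X) & (Y ^ X))))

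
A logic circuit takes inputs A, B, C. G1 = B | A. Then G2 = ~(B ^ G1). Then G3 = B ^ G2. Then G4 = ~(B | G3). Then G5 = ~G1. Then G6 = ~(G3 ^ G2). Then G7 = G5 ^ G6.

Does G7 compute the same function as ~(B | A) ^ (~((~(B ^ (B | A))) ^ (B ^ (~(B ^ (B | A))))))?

Yes

G1 = B | A
G2 = ~(B ^ G1) = ~(B ^ (B | A))
G3 = B ^ G2 = B ^ (~(B ^ (B | A)))
G5 = ~G1 = ~(B | A)
G6 = ~(G3 ^ G2) = ~((B ^ (~(B ^ (B | A)))) ^ (~(B ^ (B | A))))
G7 = G5 ^ G6 = ~(B | A) ^ (~((B ^ (~(B ^ (B | A)))) ^ (~(B ^ (B | A)))))
At A=0, B=0, C=0: circuit gives 0, formula gives 0.
At A=1, B=0, C=0: circuit gives 1, formula gives 1.
Agrees on all 8 inputs.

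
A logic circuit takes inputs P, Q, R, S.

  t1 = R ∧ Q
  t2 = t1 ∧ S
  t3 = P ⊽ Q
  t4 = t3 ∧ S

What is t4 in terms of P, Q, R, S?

(P ⊽ Q) ∧ S

t3 = P ⊽ Q
t4 = t3 ∧ S = (P ⊽ Q) ∧ S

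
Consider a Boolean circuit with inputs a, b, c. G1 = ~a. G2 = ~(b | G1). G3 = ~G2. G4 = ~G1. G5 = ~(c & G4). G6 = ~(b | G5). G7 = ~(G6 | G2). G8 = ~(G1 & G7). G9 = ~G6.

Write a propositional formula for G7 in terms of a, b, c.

~((~(b | (~(c & ~~a)))) | (~(b | ~a)))

G1 = ~a
G2 = ~(b | G1) = ~(b | ~a)
G4 = ~G1 = ~~a
G5 = ~(c & G4) = ~(c & ~~a)
G6 = ~(b | G5) = ~(b | (~(c & ~~a)))
G7 = ~(G6 | G2) = ~((~(b | (~(c & ~~a)))) | (~(b | ~a)))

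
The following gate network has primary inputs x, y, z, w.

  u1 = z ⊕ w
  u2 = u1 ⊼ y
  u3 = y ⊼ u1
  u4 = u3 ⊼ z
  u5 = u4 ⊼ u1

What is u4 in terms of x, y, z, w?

(y ⊼ (z ⊕ w)) ⊼ z

u1 = z ⊕ w
u3 = y ⊼ u1 = y ⊼ (z ⊕ w)
u4 = u3 ⊼ z = (y ⊼ (z ⊕ w)) ⊼ z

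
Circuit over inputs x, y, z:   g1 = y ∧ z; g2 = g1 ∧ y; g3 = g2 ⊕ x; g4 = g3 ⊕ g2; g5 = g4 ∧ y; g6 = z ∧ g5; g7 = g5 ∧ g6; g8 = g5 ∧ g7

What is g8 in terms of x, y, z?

(((((y ∧ z) ∧ y) ⊕ x) ⊕ ((y ∧ z) ∧ y)) ∧ y) ∧ ((((((y ∧ z) ∧ y) ⊕ x) ⊕ ((y ∧ z) ∧ y)) ∧ y) ∧ (z ∧ (((((y ∧ z) ∧ y) ⊕ x) ⊕ ((y ∧ z) ∧ y)) ∧ y)))

g1 = y ∧ z
g2 = g1 ∧ y = (y ∧ z) ∧ y
g3 = g2 ⊕ x = ((y ∧ z) ∧ y) ⊕ x
g4 = g3 ⊕ g2 = (((y ∧ z) ∧ y) ⊕ x) ⊕ ((y ∧ z) ∧ y)
g5 = g4 ∧ y = ((((y ∧ z) ∧ y) ⊕ x) ⊕ ((y ∧ z) ∧ y)) ∧ y
g6 = z ∧ g5 = z ∧ (((((y ∧ z) ∧ y) ⊕ x) ⊕ ((y ∧ z) ∧ y)) ∧ y)
g7 = g5 ∧ g6 = (((((y ∧ z) ∧ y) ⊕ x) ⊕ ((y ∧ z) ∧ y)) ∧ y) ∧ (z ∧ (((((y ∧ z) ∧ y) ⊕ x) ⊕ ((y ∧ z) ∧ y)) ∧ y))
g8 = g5 ∧ g7 = (((((y ∧ z) ∧ y) ⊕ x) ⊕ ((y ∧ z) ∧ y)) ∧ y) ∧ ((((((y ∧ z) ∧ y) ⊕ x) ⊕ ((y ∧ z) ∧ y)) ∧ y) ∧ (z ∧ (((((y ∧ z) ∧ y) ⊕ x) ⊕ ((y ∧ z) ∧ y)) ∧ y)))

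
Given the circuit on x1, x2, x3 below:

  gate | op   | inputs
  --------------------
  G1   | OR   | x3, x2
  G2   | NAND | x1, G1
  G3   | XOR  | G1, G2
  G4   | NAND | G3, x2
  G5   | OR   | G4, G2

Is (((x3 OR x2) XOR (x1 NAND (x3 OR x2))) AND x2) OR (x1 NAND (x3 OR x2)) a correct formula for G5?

G1 = x3 OR x2
G2 = x1 NAND G1 = x1 NAND (x3 OR x2)
G3 = G1 XOR G2 = (x3 OR x2) XOR (x1 NAND (x3 OR x2))
G4 = G3 NAND x2 = ((x3 OR x2) XOR (x1 NAND (x3 OR x2))) NAND x2
G5 = G4 OR G2 = (((x3 OR x2) XOR (x1 NAND (x3 OR x2))) NAND x2) OR (x1 NAND (x3 OR x2))
At x1=1, x2=0, x3=1: circuit gives 1, formula gives 0.

No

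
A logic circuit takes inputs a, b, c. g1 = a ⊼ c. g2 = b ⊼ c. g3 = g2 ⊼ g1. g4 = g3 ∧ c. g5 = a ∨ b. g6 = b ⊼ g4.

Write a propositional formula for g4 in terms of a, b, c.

g1 = a ⊼ c
g2 = b ⊼ c
g3 = g2 ⊼ g1 = (b ⊼ c) ⊼ (a ⊼ c)
g4 = g3 ∧ c = ((b ⊼ c) ⊼ (a ⊼ c)) ∧ c

((b ⊼ c) ⊼ (a ⊼ c)) ∧ c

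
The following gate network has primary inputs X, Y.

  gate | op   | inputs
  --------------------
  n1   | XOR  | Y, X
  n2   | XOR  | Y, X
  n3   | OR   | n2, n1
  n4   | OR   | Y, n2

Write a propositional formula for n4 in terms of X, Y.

n2 = Y XOR X
n4 = Y OR n2 = Y OR (Y XOR X)

Y OR (Y XOR X)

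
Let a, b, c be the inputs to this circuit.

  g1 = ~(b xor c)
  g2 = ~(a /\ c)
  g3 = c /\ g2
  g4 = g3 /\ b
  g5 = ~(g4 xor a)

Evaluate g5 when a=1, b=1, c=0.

g2 = ~(1 /\ 0) = 1
g3 = 0 /\ 1 = 0
g4 = 0 /\ 1 = 0
g5 = ~(0 xor 1) = 0

0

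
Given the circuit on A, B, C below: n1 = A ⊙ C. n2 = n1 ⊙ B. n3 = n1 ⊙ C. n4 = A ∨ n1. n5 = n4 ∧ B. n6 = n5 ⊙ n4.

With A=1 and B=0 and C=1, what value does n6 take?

n1 = 1 ⊙ 1 = 1
n4 = 1 ∨ 1 = 1
n5 = 1 ∧ 0 = 0
n6 = 0 ⊙ 1 = 0

0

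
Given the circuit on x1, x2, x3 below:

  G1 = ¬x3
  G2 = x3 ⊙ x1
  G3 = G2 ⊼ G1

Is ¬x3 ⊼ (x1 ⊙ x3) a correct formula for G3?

Yes

G1 = ¬x3
G2 = x3 ⊙ x1
G3 = G2 ⊼ G1 = (x3 ⊙ x1) ⊼ ¬x3
At x1=0, x2=0, x3=0: circuit gives 0, formula gives 0.
At x1=0, x2=0, x3=1: circuit gives 1, formula gives 1.
Agrees on all 8 inputs.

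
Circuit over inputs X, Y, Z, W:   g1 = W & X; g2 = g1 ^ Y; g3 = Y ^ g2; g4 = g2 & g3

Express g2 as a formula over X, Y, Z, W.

(W & X) ^ Y

g1 = W & X
g2 = g1 ^ Y = (W & X) ^ Y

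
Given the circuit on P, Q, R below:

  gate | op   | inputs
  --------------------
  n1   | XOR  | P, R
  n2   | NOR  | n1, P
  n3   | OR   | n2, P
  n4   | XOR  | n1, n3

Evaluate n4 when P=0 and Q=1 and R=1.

1

n1 = 0 XOR 1 = 1
n2 = 1 NOR 0 = 0
n3 = 0 OR 0 = 0
n4 = 1 XOR 0 = 1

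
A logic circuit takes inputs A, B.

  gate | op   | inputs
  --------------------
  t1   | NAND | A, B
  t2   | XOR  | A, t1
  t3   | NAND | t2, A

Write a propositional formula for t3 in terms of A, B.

t1 = A NAND B
t2 = A XOR t1 = A XOR (A NAND B)
t3 = t2 NAND A = (A XOR (A NAND B)) NAND A

(A XOR (A NAND B)) NAND A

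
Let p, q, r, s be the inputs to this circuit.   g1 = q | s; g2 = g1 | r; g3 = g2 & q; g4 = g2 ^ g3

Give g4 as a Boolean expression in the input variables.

g1 = q | s
g2 = g1 | r = (q | s) | r
g3 = g2 & q = ((q | s) | r) & q
g4 = g2 ^ g3 = ((q | s) | r) ^ (((q | s) | r) & q)

((q | s) | r) ^ (((q | s) | r) & q)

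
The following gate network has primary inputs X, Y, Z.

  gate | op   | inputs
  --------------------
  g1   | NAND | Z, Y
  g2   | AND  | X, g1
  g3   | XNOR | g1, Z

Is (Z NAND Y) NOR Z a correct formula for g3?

g1 = Z NAND Y
g3 = g1 XNOR Z = (Z NAND Y) XNOR Z
At X=0, Y=0, Z=1: circuit gives 1, formula gives 0.

No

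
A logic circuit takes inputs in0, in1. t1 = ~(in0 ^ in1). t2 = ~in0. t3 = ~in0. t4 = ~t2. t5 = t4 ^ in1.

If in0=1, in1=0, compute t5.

1

t2 = ~1 = 0
t4 = ~0 = 1
t5 = 1 ^ 0 = 1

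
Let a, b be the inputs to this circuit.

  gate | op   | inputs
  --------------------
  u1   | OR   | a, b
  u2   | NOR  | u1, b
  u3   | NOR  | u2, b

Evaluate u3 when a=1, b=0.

u1 = 1 OR 0 = 1
u2 = 1 NOR 0 = 0
u3 = 0 NOR 0 = 1

1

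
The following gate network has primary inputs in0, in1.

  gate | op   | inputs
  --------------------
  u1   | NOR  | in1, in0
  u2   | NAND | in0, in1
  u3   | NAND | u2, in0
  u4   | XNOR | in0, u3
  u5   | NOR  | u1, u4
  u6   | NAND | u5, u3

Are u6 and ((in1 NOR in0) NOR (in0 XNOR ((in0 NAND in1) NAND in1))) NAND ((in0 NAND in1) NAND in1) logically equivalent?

u1 = in1 NOR in0
u2 = in0 NAND in1
u3 = u2 NAND in0 = (in0 NAND in1) NAND in0
u4 = in0 XNOR u3 = in0 XNOR ((in0 NAND in1) NAND in0)
u5 = u1 NOR u4 = (in1 NOR in0) NOR (in0 XNOR ((in0 NAND in1) NAND in0))
u6 = u5 NAND u3 = ((in1 NOR in0) NOR (in0 XNOR ((in0 NAND in1) NAND in0))) NAND ((in0 NAND in1) NAND in0)
At in0=0, in1=1: circuit gives 0, formula gives 1.

No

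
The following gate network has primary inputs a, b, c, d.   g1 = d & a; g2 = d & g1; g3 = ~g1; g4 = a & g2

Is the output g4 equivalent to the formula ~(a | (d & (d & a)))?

No

g1 = d & a
g2 = d & g1 = d & (d & a)
g4 = a & g2 = a & (d & (d & a))
At a=0, b=0, c=0, d=0: circuit gives 0, formula gives 1.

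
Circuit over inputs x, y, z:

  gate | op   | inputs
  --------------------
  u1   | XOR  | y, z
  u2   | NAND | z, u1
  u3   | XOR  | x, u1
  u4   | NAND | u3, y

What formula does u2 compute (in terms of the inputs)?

z NAND (y XOR z)

u1 = y XOR z
u2 = z NAND u1 = z NAND (y XOR z)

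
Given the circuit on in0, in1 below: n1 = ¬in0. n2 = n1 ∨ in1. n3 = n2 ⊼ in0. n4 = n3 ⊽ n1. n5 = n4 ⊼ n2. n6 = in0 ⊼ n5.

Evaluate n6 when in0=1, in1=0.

0

n1 = ¬1 = 0
n2 = 0 ∨ 0 = 0
n3 = 0 ⊼ 1 = 1
n4 = 1 ⊽ 0 = 0
n5 = 0 ⊼ 0 = 1
n6 = 1 ⊼ 1 = 0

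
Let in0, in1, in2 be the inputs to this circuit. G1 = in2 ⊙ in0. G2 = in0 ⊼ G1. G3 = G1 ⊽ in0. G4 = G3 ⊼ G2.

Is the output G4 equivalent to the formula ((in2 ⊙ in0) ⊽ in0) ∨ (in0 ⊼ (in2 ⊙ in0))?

G1 = in2 ⊙ in0
G2 = in0 ⊼ G1 = in0 ⊼ (in2 ⊙ in0)
G3 = G1 ⊽ in0 = (in2 ⊙ in0) ⊽ in0
G4 = G3 ⊼ G2 = ((in2 ⊙ in0) ⊽ in0) ⊼ (in0 ⊼ (in2 ⊙ in0))
At in0=0, in1=0, in2=1: circuit gives 0, formula gives 1.

No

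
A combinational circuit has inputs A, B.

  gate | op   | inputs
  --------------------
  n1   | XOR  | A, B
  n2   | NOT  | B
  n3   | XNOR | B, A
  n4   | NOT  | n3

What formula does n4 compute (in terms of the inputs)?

NOT (B XNOR A)

n3 = B XNOR A
n4 = NOT n3 = NOT (B XNOR A)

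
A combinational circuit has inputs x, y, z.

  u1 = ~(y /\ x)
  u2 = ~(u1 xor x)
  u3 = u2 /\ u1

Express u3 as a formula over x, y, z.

(~((~(y /\ x)) xor x)) /\ (~(y /\ x))

u1 = ~(y /\ x)
u2 = ~(u1 xor x) = ~((~(y /\ x)) xor x)
u3 = u2 /\ u1 = (~((~(y /\ x)) xor x)) /\ (~(y /\ x))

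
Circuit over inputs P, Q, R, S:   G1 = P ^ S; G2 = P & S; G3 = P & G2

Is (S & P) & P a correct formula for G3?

Yes

G2 = P & S
G3 = P & G2 = P & (P & S)
At P=0, Q=0, R=0, S=0: circuit gives 0, formula gives 0.
At P=1, Q=0, R=0, S=1: circuit gives 1, formula gives 1.
Agrees on all 16 inputs.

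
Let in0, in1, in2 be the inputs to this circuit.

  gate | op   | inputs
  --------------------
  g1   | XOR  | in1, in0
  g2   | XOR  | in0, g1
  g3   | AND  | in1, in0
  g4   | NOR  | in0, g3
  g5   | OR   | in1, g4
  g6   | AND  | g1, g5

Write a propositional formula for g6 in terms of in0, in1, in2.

(in1 XOR in0) AND (in1 OR (in0 NOR (in1 AND in0)))

g1 = in1 XOR in0
g3 = in1 AND in0
g4 = in0 NOR g3 = in0 NOR (in1 AND in0)
g5 = in1 OR g4 = in1 OR (in0 NOR (in1 AND in0))
g6 = g1 AND g5 = (in1 XOR in0) AND (in1 OR (in0 NOR (in1 AND in0)))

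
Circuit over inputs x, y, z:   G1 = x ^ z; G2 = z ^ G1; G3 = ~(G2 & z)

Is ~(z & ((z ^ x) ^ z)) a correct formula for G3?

G1 = x ^ z
G2 = z ^ G1 = z ^ (x ^ z)
G3 = ~(G2 & z) = ~((z ^ (x ^ z)) & z)
At x=1, y=0, z=1: circuit gives 0, formula gives 0.
At x=0, y=0, z=0: circuit gives 1, formula gives 1.
Agrees on all 8 inputs.

Yes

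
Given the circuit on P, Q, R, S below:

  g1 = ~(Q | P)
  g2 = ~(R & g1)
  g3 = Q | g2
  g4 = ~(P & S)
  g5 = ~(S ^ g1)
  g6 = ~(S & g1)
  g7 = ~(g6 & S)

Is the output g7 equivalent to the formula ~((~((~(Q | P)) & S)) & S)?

Yes

g1 = ~(Q | P)
g6 = ~(S & g1) = ~(S & (~(Q | P)))
g7 = ~(g6 & S) = ~((~(S & (~(Q | P)))) & S)
At P=0, Q=1, R=0, S=1: circuit gives 0, formula gives 0.
At P=0, Q=0, R=0, S=0: circuit gives 1, formula gives 1.
Agrees on all 16 inputs.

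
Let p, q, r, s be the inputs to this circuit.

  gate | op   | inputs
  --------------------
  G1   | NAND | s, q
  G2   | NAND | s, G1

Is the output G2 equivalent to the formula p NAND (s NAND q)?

G1 = s NAND q
G2 = s NAND G1 = s NAND (s NAND q)
At p=0, q=0, r=0, s=1: circuit gives 0, formula gives 1.

No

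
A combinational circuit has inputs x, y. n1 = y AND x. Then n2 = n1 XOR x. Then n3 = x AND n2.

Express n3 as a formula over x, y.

n1 = y AND x
n2 = n1 XOR x = (y AND x) XOR x
n3 = x AND n2 = x AND ((y AND x) XOR x)

x AND ((y AND x) XOR x)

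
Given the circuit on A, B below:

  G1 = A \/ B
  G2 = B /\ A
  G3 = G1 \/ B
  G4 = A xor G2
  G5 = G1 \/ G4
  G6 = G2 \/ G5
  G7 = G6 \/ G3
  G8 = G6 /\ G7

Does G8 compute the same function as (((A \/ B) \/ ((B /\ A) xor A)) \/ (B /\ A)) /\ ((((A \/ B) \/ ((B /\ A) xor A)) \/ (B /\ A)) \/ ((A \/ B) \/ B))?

Yes

G1 = A \/ B
G2 = B /\ A
G3 = G1 \/ B = (A \/ B) \/ B
G4 = A xor G2 = A xor (B /\ A)
G5 = G1 \/ G4 = (A \/ B) \/ (A xor (B /\ A))
G6 = G2 \/ G5 = (B /\ A) \/ ((A \/ B) \/ (A xor (B /\ A)))
G7 = G6 \/ G3 = ((B /\ A) \/ ((A \/ B) \/ (A xor (B /\ A)))) \/ ((A \/ B) \/ B)
G8 = G6 /\ G7 = ((B /\ A) \/ ((A \/ B) \/ (A xor (B /\ A)))) /\ (((B /\ A) \/ ((A \/ B) \/ (A xor (B /\ A)))) \/ ((A \/ B) \/ B))
At A=0, B=0: circuit gives 0, formula gives 0.
At A=0, B=1: circuit gives 1, formula gives 1.
Agrees on all 4 inputs.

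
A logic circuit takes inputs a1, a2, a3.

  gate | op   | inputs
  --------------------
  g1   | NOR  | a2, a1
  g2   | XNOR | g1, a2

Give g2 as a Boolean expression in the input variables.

g1 = a2 NOR a1
g2 = g1 XNOR a2 = (a2 NOR a1) XNOR a2

(a2 NOR a1) XNOR a2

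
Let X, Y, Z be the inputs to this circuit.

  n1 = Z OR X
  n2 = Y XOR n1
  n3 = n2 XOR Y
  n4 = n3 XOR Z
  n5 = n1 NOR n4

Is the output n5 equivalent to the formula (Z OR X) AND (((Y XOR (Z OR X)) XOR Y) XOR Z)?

No

n1 = Z OR X
n2 = Y XOR n1 = Y XOR (Z OR X)
n3 = n2 XOR Y = (Y XOR (Z OR X)) XOR Y
n4 = n3 XOR Z = ((Y XOR (Z OR X)) XOR Y) XOR Z
n5 = n1 NOR n4 = (Z OR X) NOR (((Y XOR (Z OR X)) XOR Y) XOR Z)
At X=0, Y=0, Z=0: circuit gives 1, formula gives 0.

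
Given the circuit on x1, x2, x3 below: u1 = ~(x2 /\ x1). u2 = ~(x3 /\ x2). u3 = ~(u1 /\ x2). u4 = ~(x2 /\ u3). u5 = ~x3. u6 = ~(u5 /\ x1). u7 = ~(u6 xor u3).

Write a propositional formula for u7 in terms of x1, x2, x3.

u1 = ~(x2 /\ x1)
u3 = ~(u1 /\ x2) = ~((~(x2 /\ x1)) /\ x2)
u5 = ~x3
u6 = ~(u5 /\ x1) = ~(~x3 /\ x1)
u7 = ~(u6 xor u3) = ~((~(~x3 /\ x1)) xor (~((~(x2 /\ x1)) /\ x2)))

~((~(~x3 /\ x1)) xor (~((~(x2 /\ x1)) /\ x2)))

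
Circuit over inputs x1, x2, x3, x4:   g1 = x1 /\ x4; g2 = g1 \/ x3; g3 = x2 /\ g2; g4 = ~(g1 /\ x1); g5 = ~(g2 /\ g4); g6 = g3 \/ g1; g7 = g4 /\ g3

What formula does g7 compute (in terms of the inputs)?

(~((x1 /\ x4) /\ x1)) /\ (x2 /\ ((x1 /\ x4) \/ x3))

g1 = x1 /\ x4
g2 = g1 \/ x3 = (x1 /\ x4) \/ x3
g3 = x2 /\ g2 = x2 /\ ((x1 /\ x4) \/ x3)
g4 = ~(g1 /\ x1) = ~((x1 /\ x4) /\ x1)
g7 = g4 /\ g3 = (~((x1 /\ x4) /\ x1)) /\ (x2 /\ ((x1 /\ x4) \/ x3))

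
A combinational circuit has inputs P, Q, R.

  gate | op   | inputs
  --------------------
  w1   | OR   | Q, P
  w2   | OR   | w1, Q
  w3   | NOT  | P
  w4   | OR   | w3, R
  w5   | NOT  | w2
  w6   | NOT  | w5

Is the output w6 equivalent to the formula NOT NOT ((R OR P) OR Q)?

w1 = Q OR P
w2 = w1 OR Q = (Q OR P) OR Q
w5 = NOT w2 = NOT ((Q OR P) OR Q)
w6 = NOT w5 = NOT NOT ((Q OR P) OR Q)
At P=0, Q=0, R=1: circuit gives 0, formula gives 1.

No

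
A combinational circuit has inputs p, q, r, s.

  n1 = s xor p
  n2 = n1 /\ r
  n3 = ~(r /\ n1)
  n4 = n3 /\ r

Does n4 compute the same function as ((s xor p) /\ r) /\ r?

n1 = s xor p
n3 = ~(r /\ n1) = ~(r /\ (s xor p))
n4 = n3 /\ r = (~(r /\ (s xor p))) /\ r
At p=0, q=0, r=1, s=0: circuit gives 1, formula gives 0.

No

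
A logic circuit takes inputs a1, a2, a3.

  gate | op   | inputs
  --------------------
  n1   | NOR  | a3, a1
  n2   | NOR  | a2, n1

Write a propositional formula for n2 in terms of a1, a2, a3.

a2 NOR (a3 NOR a1)

n1 = a3 NOR a1
n2 = a2 NOR n1 = a2 NOR (a3 NOR a1)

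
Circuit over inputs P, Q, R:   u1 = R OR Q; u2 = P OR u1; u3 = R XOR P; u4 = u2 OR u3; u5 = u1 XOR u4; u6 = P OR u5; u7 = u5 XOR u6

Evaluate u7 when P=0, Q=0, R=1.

u1 = 1 OR 0 = 1
u2 = 0 OR 1 = 1
u3 = 1 XOR 0 = 1
u4 = 1 OR 1 = 1
u5 = 1 XOR 1 = 0
u6 = 0 OR 0 = 0
u7 = 0 XOR 0 = 0

0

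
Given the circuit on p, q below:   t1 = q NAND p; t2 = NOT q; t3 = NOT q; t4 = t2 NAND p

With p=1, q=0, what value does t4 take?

t2 = NOT 0 = 1
t4 = 1 NAND 1 = 0

0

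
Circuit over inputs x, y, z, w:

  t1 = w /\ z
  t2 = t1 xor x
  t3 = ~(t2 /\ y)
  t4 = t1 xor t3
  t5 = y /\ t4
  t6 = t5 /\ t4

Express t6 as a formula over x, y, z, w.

t1 = w /\ z
t2 = t1 xor x = (w /\ z) xor x
t3 = ~(t2 /\ y) = ~(((w /\ z) xor x) /\ y)
t4 = t1 xor t3 = (w /\ z) xor (~(((w /\ z) xor x) /\ y))
t5 = y /\ t4 = y /\ ((w /\ z) xor (~(((w /\ z) xor x) /\ y)))
t6 = t5 /\ t4 = (y /\ ((w /\ z) xor (~(((w /\ z) xor x) /\ y)))) /\ ((w /\ z) xor (~(((w /\ z) xor x) /\ y)))

(y /\ ((w /\ z) xor (~(((w /\ z) xor x) /\ y)))) /\ ((w /\ z) xor (~(((w /\ z) xor x) /\ y)))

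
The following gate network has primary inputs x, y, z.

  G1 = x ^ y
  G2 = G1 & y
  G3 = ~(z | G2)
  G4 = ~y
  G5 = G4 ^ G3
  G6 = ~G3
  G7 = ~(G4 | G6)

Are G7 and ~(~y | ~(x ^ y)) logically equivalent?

No

G1 = x ^ y
G2 = G1 & y = (x ^ y) & y
G3 = ~(z | G2) = ~(z | ((x ^ y) & y))
G4 = ~y
G6 = ~G3 = ~(~(z | ((x ^ y) & y)))
G7 = ~(G4 | G6) = ~(~y | ~(~(z | ((x ^ y) & y))))
At x=0, y=1, z=0: circuit gives 0, formula gives 1.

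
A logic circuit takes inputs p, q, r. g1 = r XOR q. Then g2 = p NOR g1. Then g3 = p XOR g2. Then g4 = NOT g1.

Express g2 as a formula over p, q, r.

p NOR (r XOR q)

g1 = r XOR q
g2 = p NOR g1 = p NOR (r XOR q)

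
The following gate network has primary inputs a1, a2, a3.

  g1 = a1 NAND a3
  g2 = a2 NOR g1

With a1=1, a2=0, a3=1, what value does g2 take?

g1 = 1 NAND 1 = 0
g2 = 0 NOR 0 = 1

1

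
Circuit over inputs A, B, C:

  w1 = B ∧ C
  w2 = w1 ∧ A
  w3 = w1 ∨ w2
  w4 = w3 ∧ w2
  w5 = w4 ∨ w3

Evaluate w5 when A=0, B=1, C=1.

w1 = 1 ∧ 1 = 1
w2 = 1 ∧ 0 = 0
w3 = 1 ∨ 0 = 1
w4 = 1 ∧ 0 = 0
w5 = 0 ∨ 1 = 1

1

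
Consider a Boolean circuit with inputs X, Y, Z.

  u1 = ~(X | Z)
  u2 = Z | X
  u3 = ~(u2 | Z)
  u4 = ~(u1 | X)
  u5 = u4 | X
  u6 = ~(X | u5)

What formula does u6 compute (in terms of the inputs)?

u1 = ~(X | Z)
u4 = ~(u1 | X) = ~((~(X | Z)) | X)
u5 = u4 | X = (~((~(X | Z)) | X)) | X
u6 = ~(X | u5) = ~(X | ((~((~(X | Z)) | X)) | X))

~(X | ((~((~(X | Z)) | X)) | X))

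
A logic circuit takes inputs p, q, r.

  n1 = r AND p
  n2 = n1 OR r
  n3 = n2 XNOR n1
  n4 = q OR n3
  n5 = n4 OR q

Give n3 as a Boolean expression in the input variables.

((r AND p) OR r) XNOR (r AND p)

n1 = r AND p
n2 = n1 OR r = (r AND p) OR r
n3 = n2 XNOR n1 = ((r AND p) OR r) XNOR (r AND p)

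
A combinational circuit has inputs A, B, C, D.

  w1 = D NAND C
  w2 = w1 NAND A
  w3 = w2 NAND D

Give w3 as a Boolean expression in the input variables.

((D NAND C) NAND A) NAND D

w1 = D NAND C
w2 = w1 NAND A = (D NAND C) NAND A
w3 = w2 NAND D = ((D NAND C) NAND A) NAND D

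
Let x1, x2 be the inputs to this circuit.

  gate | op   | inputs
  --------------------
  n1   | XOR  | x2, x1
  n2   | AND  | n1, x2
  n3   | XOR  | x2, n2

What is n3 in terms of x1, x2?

n1 = x2 XOR x1
n2 = n1 AND x2 = (x2 XOR x1) AND x2
n3 = x2 XOR n2 = x2 XOR ((x2 XOR x1) AND x2)

x2 XOR ((x2 XOR x1) AND x2)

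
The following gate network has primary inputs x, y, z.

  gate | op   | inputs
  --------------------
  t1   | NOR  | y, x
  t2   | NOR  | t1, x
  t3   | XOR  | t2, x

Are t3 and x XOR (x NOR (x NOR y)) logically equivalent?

Yes

t1 = y NOR x
t2 = t1 NOR x = (y NOR x) NOR x
t3 = t2 XOR x = ((y NOR x) NOR x) XOR x
At x=0, y=0, z=0: circuit gives 0, formula gives 0.
At x=0, y=1, z=0: circuit gives 1, formula gives 1.
Agrees on all 8 inputs.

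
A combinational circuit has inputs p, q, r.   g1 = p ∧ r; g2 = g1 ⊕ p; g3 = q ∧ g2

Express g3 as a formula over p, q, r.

q ∧ ((p ∧ r) ⊕ p)

g1 = p ∧ r
g2 = g1 ⊕ p = (p ∧ r) ⊕ p
g3 = q ∧ g2 = q ∧ ((p ∧ r) ⊕ p)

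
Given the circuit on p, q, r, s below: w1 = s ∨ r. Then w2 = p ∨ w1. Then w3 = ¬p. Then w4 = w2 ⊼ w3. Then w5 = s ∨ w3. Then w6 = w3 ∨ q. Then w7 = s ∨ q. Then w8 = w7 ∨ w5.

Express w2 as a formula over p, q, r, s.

w1 = s ∨ r
w2 = p ∨ w1 = p ∨ (s ∨ r)

p ∨ (s ∨ r)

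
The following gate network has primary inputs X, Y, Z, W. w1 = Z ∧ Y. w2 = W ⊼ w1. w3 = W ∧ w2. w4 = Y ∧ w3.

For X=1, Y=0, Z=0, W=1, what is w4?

0

w1 = 0 ∧ 0 = 0
w2 = 1 ⊼ 0 = 1
w3 = 1 ∧ 1 = 1
w4 = 0 ∧ 1 = 0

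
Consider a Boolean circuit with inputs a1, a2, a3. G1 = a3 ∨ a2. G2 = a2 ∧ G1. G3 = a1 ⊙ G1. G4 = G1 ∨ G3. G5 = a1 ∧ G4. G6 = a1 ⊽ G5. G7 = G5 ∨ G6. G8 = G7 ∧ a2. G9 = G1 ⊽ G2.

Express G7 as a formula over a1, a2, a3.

G1 = a3 ∨ a2
G3 = a1 ⊙ G1 = a1 ⊙ (a3 ∨ a2)
G4 = G1 ∨ G3 = (a3 ∨ a2) ∨ (a1 ⊙ (a3 ∨ a2))
G5 = a1 ∧ G4 = a1 ∧ ((a3 ∨ a2) ∨ (a1 ⊙ (a3 ∨ a2)))
G6 = a1 ⊽ G5 = a1 ⊽ (a1 ∧ ((a3 ∨ a2) ∨ (a1 ⊙ (a3 ∨ a2))))
G7 = G5 ∨ G6 = (a1 ∧ ((a3 ∨ a2) ∨ (a1 ⊙ (a3 ∨ a2)))) ∨ (a1 ⊽ (a1 ∧ ((a3 ∨ a2) ∨ (a1 ⊙ (a3 ∨ a2)))))

(a1 ∧ ((a3 ∨ a2) ∨ (a1 ⊙ (a3 ∨ a2)))) ∨ (a1 ⊽ (a1 ∧ ((a3 ∨ a2) ∨ (a1 ⊙ (a3 ∨ a2)))))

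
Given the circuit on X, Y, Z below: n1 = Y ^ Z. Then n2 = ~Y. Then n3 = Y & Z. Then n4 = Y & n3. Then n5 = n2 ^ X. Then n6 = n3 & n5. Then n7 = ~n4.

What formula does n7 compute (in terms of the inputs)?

n3 = Y & Z
n4 = Y & n3 = Y & (Y & Z)
n7 = ~n4 = ~(Y & (Y & Z))

~(Y & (Y & Z))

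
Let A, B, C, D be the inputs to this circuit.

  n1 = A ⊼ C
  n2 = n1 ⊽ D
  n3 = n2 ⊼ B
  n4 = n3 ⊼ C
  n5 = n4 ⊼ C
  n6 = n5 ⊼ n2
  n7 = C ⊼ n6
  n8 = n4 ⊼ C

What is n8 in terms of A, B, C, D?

n1 = A ⊼ C
n2 = n1 ⊽ D = (A ⊼ C) ⊽ D
n3 = n2 ⊼ B = ((A ⊼ C) ⊽ D) ⊼ B
n4 = n3 ⊼ C = (((A ⊼ C) ⊽ D) ⊼ B) ⊼ C
n8 = n4 ⊼ C = ((((A ⊼ C) ⊽ D) ⊼ B) ⊼ C) ⊼ C

((((A ⊼ C) ⊽ D) ⊼ B) ⊼ C) ⊼ C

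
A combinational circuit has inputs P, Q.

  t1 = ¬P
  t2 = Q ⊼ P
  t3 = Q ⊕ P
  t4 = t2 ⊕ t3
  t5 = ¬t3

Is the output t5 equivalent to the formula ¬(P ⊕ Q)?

Yes

t3 = Q ⊕ P
t5 = ¬t3 = ¬(Q ⊕ P)
At P=0, Q=1: circuit gives 0, formula gives 0.
At P=0, Q=0: circuit gives 1, formula gives 1.
Agrees on all 4 inputs.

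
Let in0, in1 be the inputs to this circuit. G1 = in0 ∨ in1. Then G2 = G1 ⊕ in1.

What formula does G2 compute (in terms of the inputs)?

G1 = in0 ∨ in1
G2 = G1 ⊕ in1 = (in0 ∨ in1) ⊕ in1

(in0 ∨ in1) ⊕ in1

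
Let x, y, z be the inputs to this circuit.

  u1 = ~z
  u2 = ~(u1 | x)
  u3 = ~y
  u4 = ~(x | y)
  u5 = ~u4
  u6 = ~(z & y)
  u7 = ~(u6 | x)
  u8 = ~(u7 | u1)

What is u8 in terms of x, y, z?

~((~((~(z & y)) | x)) | ~z)

u1 = ~z
u6 = ~(z & y)
u7 = ~(u6 | x) = ~((~(z & y)) | x)
u8 = ~(u7 | u1) = ~((~((~(z & y)) | x)) | ~z)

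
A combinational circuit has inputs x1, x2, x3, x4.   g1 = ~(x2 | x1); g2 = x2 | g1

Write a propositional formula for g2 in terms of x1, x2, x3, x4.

x2 | (~(x2 | x1))

g1 = ~(x2 | x1)
g2 = x2 | g1 = x2 | (~(x2 | x1))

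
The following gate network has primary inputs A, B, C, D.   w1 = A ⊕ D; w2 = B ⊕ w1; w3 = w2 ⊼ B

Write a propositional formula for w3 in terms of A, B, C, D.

(B ⊕ (A ⊕ D)) ⊼ B

w1 = A ⊕ D
w2 = B ⊕ w1 = B ⊕ (A ⊕ D)
w3 = w2 ⊼ B = (B ⊕ (A ⊕ D)) ⊼ B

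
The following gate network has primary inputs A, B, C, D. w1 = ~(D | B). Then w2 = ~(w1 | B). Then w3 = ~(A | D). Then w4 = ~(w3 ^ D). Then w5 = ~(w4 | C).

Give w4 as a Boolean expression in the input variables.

w3 = ~(A | D)
w4 = ~(w3 ^ D) = ~((~(A | D)) ^ D)

~((~(A | D)) ^ D)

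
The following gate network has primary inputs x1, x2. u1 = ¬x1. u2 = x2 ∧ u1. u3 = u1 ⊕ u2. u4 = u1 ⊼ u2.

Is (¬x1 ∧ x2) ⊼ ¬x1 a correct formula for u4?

u1 = ¬x1
u2 = x2 ∧ u1 = x2 ∧ ¬x1
u4 = u1 ⊼ u2 = ¬x1 ⊼ (x2 ∧ ¬x1)
At x1=0, x2=1: circuit gives 0, formula gives 0.
At x1=0, x2=0: circuit gives 1, formula gives 1.
Agrees on all 4 inputs.

Yes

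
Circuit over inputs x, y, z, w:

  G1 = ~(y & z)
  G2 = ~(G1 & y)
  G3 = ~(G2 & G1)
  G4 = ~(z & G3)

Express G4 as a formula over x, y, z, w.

~(z & (~((~((~(y & z)) & y)) & (~(y & z)))))

G1 = ~(y & z)
G2 = ~(G1 & y) = ~((~(y & z)) & y)
G3 = ~(G2 & G1) = ~((~((~(y & z)) & y)) & (~(y & z)))
G4 = ~(z & G3) = ~(z & (~((~((~(y & z)) & y)) & (~(y & z)))))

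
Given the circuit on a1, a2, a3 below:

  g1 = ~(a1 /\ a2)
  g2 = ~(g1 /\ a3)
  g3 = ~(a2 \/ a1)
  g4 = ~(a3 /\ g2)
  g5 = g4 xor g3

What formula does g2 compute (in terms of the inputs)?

~((~(a1 /\ a2)) /\ a3)

g1 = ~(a1 /\ a2)
g2 = ~(g1 /\ a3) = ~((~(a1 /\ a2)) /\ a3)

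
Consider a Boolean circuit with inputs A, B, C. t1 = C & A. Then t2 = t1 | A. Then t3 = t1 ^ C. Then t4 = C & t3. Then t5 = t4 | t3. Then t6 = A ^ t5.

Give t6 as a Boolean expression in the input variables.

t1 = C & A
t3 = t1 ^ C = (C & A) ^ C
t4 = C & t3 = C & ((C & A) ^ C)
t5 = t4 | t3 = (C & ((C & A) ^ C)) | ((C & A) ^ C)
t6 = A ^ t5 = A ^ ((C & ((C & A) ^ C)) | ((C & A) ^ C))

A ^ ((C & ((C & A) ^ C)) | ((C & A) ^ C))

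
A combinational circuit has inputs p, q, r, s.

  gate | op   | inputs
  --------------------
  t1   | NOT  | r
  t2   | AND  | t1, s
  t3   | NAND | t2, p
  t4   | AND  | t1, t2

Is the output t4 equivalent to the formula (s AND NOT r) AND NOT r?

t1 = NOT r
t2 = t1 AND s = NOT r AND s
t4 = t1 AND t2 = NOT r AND (NOT r AND s)
At p=0, q=0, r=0, s=0: circuit gives 0, formula gives 0.
At p=0, q=0, r=0, s=1: circuit gives 1, formula gives 1.
Agrees on all 16 inputs.

Yes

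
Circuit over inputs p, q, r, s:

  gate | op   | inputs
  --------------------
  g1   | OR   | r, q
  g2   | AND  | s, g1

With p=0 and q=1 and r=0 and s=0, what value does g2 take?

0

g1 = 0 OR 1 = 1
g2 = 0 AND 1 = 0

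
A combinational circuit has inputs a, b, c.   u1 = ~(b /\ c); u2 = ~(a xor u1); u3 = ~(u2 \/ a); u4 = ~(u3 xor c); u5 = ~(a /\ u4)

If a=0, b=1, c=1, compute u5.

1

u1 = ~(1 /\ 1) = 0
u2 = ~(0 xor 0) = 1
u3 = ~(1 \/ 0) = 0
u4 = ~(0 xor 1) = 0
u5 = ~(0 /\ 0) = 1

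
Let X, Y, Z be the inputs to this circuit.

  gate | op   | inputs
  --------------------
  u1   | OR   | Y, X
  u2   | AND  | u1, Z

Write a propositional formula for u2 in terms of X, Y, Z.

u1 = Y OR X
u2 = u1 AND Z = (Y OR X) AND Z

(Y OR X) AND Z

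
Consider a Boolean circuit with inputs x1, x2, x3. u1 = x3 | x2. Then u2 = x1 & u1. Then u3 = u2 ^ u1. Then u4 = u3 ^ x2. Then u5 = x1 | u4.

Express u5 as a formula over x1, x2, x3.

u1 = x3 | x2
u2 = x1 & u1 = x1 & (x3 | x2)
u3 = u2 ^ u1 = (x1 & (x3 | x2)) ^ (x3 | x2)
u4 = u3 ^ x2 = ((x1 & (x3 | x2)) ^ (x3 | x2)) ^ x2
u5 = x1 | u4 = x1 | (((x1 & (x3 | x2)) ^ (x3 | x2)) ^ x2)

x1 | (((x1 & (x3 | x2)) ^ (x3 | x2)) ^ x2)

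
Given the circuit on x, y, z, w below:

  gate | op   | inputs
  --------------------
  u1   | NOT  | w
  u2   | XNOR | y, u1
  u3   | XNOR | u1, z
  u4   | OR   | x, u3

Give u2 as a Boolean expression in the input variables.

u1 = NOT w
u2 = y XNOR u1 = y XNOR NOT w

y XNOR NOT w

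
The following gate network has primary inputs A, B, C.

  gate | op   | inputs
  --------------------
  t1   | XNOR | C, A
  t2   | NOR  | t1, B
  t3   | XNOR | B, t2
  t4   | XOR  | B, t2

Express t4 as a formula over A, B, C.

B XOR ((C XNOR A) NOR B)

t1 = C XNOR A
t2 = t1 NOR B = (C XNOR A) NOR B
t4 = B XOR t2 = B XOR ((C XNOR A) NOR B)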